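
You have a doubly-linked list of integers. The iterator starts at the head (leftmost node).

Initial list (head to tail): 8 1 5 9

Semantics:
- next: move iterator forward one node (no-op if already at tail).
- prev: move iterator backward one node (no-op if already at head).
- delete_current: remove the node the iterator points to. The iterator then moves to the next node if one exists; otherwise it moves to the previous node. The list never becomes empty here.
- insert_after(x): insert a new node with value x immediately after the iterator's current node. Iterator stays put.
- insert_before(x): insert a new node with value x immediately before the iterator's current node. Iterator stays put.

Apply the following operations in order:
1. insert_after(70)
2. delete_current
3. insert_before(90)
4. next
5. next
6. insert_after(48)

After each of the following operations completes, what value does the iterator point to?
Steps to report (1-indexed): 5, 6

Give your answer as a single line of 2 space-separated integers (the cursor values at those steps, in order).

After 1 (insert_after(70)): list=[8, 70, 1, 5, 9] cursor@8
After 2 (delete_current): list=[70, 1, 5, 9] cursor@70
After 3 (insert_before(90)): list=[90, 70, 1, 5, 9] cursor@70
After 4 (next): list=[90, 70, 1, 5, 9] cursor@1
After 5 (next): list=[90, 70, 1, 5, 9] cursor@5
After 6 (insert_after(48)): list=[90, 70, 1, 5, 48, 9] cursor@5

Answer: 5 5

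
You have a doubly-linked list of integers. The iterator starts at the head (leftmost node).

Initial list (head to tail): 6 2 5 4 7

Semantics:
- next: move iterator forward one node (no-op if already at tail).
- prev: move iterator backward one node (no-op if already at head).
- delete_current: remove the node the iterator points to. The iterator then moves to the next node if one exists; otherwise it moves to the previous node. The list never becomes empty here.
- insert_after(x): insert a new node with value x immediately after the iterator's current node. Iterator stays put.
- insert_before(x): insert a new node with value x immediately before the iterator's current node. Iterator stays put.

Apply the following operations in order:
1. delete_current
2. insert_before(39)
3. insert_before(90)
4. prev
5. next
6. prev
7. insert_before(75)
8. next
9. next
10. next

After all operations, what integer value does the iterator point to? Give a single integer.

Answer: 4

Derivation:
After 1 (delete_current): list=[2, 5, 4, 7] cursor@2
After 2 (insert_before(39)): list=[39, 2, 5, 4, 7] cursor@2
After 3 (insert_before(90)): list=[39, 90, 2, 5, 4, 7] cursor@2
After 4 (prev): list=[39, 90, 2, 5, 4, 7] cursor@90
After 5 (next): list=[39, 90, 2, 5, 4, 7] cursor@2
After 6 (prev): list=[39, 90, 2, 5, 4, 7] cursor@90
After 7 (insert_before(75)): list=[39, 75, 90, 2, 5, 4, 7] cursor@90
After 8 (next): list=[39, 75, 90, 2, 5, 4, 7] cursor@2
After 9 (next): list=[39, 75, 90, 2, 5, 4, 7] cursor@5
After 10 (next): list=[39, 75, 90, 2, 5, 4, 7] cursor@4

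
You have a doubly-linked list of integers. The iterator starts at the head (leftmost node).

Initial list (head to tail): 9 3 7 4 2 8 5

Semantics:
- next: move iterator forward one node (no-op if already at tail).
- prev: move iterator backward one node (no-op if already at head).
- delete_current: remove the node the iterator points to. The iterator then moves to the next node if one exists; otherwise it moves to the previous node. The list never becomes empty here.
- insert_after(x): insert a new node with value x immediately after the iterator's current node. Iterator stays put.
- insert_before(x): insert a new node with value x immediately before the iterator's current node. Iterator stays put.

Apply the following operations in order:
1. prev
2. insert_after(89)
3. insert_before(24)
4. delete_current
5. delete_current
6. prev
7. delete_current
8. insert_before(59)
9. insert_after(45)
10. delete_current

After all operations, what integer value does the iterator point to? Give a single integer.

After 1 (prev): list=[9, 3, 7, 4, 2, 8, 5] cursor@9
After 2 (insert_after(89)): list=[9, 89, 3, 7, 4, 2, 8, 5] cursor@9
After 3 (insert_before(24)): list=[24, 9, 89, 3, 7, 4, 2, 8, 5] cursor@9
After 4 (delete_current): list=[24, 89, 3, 7, 4, 2, 8, 5] cursor@89
After 5 (delete_current): list=[24, 3, 7, 4, 2, 8, 5] cursor@3
After 6 (prev): list=[24, 3, 7, 4, 2, 8, 5] cursor@24
After 7 (delete_current): list=[3, 7, 4, 2, 8, 5] cursor@3
After 8 (insert_before(59)): list=[59, 3, 7, 4, 2, 8, 5] cursor@3
After 9 (insert_after(45)): list=[59, 3, 45, 7, 4, 2, 8, 5] cursor@3
After 10 (delete_current): list=[59, 45, 7, 4, 2, 8, 5] cursor@45

Answer: 45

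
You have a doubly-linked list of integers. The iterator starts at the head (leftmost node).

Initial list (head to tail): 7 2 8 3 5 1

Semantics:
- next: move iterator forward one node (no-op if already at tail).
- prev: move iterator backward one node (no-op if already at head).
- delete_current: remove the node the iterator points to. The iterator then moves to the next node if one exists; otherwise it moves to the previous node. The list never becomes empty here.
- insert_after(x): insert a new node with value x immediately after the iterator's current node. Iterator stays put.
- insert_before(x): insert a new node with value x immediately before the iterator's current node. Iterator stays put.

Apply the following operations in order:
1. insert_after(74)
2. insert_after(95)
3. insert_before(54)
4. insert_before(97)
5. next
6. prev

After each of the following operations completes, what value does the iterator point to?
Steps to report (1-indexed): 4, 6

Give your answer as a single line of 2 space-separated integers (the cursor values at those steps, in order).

After 1 (insert_after(74)): list=[7, 74, 2, 8, 3, 5, 1] cursor@7
After 2 (insert_after(95)): list=[7, 95, 74, 2, 8, 3, 5, 1] cursor@7
After 3 (insert_before(54)): list=[54, 7, 95, 74, 2, 8, 3, 5, 1] cursor@7
After 4 (insert_before(97)): list=[54, 97, 7, 95, 74, 2, 8, 3, 5, 1] cursor@7
After 5 (next): list=[54, 97, 7, 95, 74, 2, 8, 3, 5, 1] cursor@95
After 6 (prev): list=[54, 97, 7, 95, 74, 2, 8, 3, 5, 1] cursor@7

Answer: 7 7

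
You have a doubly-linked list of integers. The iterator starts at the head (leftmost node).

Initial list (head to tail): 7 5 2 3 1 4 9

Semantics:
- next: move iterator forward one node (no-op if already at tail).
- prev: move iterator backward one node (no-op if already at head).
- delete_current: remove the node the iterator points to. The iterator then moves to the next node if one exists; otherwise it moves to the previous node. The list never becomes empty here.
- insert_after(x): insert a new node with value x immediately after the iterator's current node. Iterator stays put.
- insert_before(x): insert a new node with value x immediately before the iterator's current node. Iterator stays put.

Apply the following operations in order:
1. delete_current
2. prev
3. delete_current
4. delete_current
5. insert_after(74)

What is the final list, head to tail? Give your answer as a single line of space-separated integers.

Answer: 3 74 1 4 9

Derivation:
After 1 (delete_current): list=[5, 2, 3, 1, 4, 9] cursor@5
After 2 (prev): list=[5, 2, 3, 1, 4, 9] cursor@5
After 3 (delete_current): list=[2, 3, 1, 4, 9] cursor@2
After 4 (delete_current): list=[3, 1, 4, 9] cursor@3
After 5 (insert_after(74)): list=[3, 74, 1, 4, 9] cursor@3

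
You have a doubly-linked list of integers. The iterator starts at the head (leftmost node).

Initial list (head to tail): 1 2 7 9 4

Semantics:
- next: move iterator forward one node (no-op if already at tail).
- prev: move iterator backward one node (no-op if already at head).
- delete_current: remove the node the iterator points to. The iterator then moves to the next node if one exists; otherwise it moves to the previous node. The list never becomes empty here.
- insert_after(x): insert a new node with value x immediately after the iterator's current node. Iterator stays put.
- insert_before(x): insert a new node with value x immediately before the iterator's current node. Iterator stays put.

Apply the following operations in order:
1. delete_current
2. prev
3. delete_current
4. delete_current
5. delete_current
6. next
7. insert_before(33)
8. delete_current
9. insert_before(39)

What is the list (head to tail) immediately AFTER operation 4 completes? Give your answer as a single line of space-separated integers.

Answer: 9 4

Derivation:
After 1 (delete_current): list=[2, 7, 9, 4] cursor@2
After 2 (prev): list=[2, 7, 9, 4] cursor@2
After 3 (delete_current): list=[7, 9, 4] cursor@7
After 4 (delete_current): list=[9, 4] cursor@9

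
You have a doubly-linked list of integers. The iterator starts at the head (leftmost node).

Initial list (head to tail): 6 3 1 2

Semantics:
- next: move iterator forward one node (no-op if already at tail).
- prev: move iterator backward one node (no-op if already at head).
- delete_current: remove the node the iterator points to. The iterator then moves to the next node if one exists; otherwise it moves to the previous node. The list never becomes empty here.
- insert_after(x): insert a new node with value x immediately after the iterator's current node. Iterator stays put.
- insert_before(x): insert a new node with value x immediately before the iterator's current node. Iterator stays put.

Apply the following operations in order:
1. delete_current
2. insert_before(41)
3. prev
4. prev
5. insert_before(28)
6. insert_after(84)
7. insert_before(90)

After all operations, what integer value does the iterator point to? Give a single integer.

After 1 (delete_current): list=[3, 1, 2] cursor@3
After 2 (insert_before(41)): list=[41, 3, 1, 2] cursor@3
After 3 (prev): list=[41, 3, 1, 2] cursor@41
After 4 (prev): list=[41, 3, 1, 2] cursor@41
After 5 (insert_before(28)): list=[28, 41, 3, 1, 2] cursor@41
After 6 (insert_after(84)): list=[28, 41, 84, 3, 1, 2] cursor@41
After 7 (insert_before(90)): list=[28, 90, 41, 84, 3, 1, 2] cursor@41

Answer: 41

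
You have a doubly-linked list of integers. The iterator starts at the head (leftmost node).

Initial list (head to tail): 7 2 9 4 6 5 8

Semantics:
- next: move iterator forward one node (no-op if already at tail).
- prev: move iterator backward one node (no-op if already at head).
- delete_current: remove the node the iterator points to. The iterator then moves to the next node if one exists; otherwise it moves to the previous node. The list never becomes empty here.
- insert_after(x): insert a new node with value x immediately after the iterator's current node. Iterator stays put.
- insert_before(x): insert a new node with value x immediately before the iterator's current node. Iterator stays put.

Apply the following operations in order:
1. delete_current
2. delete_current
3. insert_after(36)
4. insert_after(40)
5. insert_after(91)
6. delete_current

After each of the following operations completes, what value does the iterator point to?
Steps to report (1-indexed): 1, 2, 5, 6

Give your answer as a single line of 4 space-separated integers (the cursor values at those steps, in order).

After 1 (delete_current): list=[2, 9, 4, 6, 5, 8] cursor@2
After 2 (delete_current): list=[9, 4, 6, 5, 8] cursor@9
After 3 (insert_after(36)): list=[9, 36, 4, 6, 5, 8] cursor@9
After 4 (insert_after(40)): list=[9, 40, 36, 4, 6, 5, 8] cursor@9
After 5 (insert_after(91)): list=[9, 91, 40, 36, 4, 6, 5, 8] cursor@9
After 6 (delete_current): list=[91, 40, 36, 4, 6, 5, 8] cursor@91

Answer: 2 9 9 91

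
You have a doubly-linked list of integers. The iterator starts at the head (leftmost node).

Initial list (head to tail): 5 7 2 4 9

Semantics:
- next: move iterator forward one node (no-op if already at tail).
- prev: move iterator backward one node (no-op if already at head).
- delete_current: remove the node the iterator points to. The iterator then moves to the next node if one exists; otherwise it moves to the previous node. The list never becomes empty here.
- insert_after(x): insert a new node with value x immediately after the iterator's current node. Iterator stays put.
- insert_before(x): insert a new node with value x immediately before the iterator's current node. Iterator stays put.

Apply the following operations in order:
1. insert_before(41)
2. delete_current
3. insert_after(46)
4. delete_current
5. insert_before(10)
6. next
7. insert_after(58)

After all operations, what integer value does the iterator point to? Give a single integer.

Answer: 2

Derivation:
After 1 (insert_before(41)): list=[41, 5, 7, 2, 4, 9] cursor@5
After 2 (delete_current): list=[41, 7, 2, 4, 9] cursor@7
After 3 (insert_after(46)): list=[41, 7, 46, 2, 4, 9] cursor@7
After 4 (delete_current): list=[41, 46, 2, 4, 9] cursor@46
After 5 (insert_before(10)): list=[41, 10, 46, 2, 4, 9] cursor@46
After 6 (next): list=[41, 10, 46, 2, 4, 9] cursor@2
After 7 (insert_after(58)): list=[41, 10, 46, 2, 58, 4, 9] cursor@2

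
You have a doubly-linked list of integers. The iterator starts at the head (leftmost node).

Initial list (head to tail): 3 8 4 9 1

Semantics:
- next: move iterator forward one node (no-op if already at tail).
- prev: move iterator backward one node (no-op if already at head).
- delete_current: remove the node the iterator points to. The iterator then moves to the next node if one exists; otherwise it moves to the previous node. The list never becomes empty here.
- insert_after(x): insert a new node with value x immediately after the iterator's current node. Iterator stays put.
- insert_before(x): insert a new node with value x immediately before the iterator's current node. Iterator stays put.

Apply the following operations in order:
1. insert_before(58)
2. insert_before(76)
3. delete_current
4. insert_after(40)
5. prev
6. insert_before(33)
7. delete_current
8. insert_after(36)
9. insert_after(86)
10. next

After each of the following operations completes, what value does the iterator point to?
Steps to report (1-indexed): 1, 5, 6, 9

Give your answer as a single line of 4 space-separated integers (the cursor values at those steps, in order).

Answer: 3 76 76 8

Derivation:
After 1 (insert_before(58)): list=[58, 3, 8, 4, 9, 1] cursor@3
After 2 (insert_before(76)): list=[58, 76, 3, 8, 4, 9, 1] cursor@3
After 3 (delete_current): list=[58, 76, 8, 4, 9, 1] cursor@8
After 4 (insert_after(40)): list=[58, 76, 8, 40, 4, 9, 1] cursor@8
After 5 (prev): list=[58, 76, 8, 40, 4, 9, 1] cursor@76
After 6 (insert_before(33)): list=[58, 33, 76, 8, 40, 4, 9, 1] cursor@76
After 7 (delete_current): list=[58, 33, 8, 40, 4, 9, 1] cursor@8
After 8 (insert_after(36)): list=[58, 33, 8, 36, 40, 4, 9, 1] cursor@8
After 9 (insert_after(86)): list=[58, 33, 8, 86, 36, 40, 4, 9, 1] cursor@8
After 10 (next): list=[58, 33, 8, 86, 36, 40, 4, 9, 1] cursor@86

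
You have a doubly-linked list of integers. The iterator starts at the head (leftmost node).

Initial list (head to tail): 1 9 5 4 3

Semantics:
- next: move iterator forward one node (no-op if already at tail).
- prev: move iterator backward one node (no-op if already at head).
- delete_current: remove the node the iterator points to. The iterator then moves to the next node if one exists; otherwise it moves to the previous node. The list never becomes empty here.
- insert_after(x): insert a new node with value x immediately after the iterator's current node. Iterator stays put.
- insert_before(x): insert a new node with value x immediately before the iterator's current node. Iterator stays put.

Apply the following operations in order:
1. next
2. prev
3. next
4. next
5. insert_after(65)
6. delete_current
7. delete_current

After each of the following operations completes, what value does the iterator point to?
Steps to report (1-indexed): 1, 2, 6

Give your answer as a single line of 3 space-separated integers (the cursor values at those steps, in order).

After 1 (next): list=[1, 9, 5, 4, 3] cursor@9
After 2 (prev): list=[1, 9, 5, 4, 3] cursor@1
After 3 (next): list=[1, 9, 5, 4, 3] cursor@9
After 4 (next): list=[1, 9, 5, 4, 3] cursor@5
After 5 (insert_after(65)): list=[1, 9, 5, 65, 4, 3] cursor@5
After 6 (delete_current): list=[1, 9, 65, 4, 3] cursor@65
After 7 (delete_current): list=[1, 9, 4, 3] cursor@4

Answer: 9 1 65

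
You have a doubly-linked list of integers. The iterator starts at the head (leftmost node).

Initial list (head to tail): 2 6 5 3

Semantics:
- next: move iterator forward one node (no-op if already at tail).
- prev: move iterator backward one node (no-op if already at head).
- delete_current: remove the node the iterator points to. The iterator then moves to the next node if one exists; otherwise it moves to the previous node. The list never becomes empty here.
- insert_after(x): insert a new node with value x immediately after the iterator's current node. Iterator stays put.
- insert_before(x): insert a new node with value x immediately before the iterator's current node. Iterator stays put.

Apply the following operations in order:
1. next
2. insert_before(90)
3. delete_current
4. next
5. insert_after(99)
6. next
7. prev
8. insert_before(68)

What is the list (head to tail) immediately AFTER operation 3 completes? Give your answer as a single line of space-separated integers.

Answer: 2 90 5 3

Derivation:
After 1 (next): list=[2, 6, 5, 3] cursor@6
After 2 (insert_before(90)): list=[2, 90, 6, 5, 3] cursor@6
After 3 (delete_current): list=[2, 90, 5, 3] cursor@5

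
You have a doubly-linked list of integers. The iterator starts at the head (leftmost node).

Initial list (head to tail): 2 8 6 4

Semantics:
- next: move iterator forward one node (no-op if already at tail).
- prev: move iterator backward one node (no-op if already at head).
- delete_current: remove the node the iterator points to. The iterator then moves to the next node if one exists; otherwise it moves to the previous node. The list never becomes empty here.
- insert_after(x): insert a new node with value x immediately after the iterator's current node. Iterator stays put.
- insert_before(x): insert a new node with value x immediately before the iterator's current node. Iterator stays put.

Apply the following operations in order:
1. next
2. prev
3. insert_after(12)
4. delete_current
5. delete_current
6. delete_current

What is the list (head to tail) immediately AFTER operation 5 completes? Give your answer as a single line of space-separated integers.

Answer: 8 6 4

Derivation:
After 1 (next): list=[2, 8, 6, 4] cursor@8
After 2 (prev): list=[2, 8, 6, 4] cursor@2
After 3 (insert_after(12)): list=[2, 12, 8, 6, 4] cursor@2
After 4 (delete_current): list=[12, 8, 6, 4] cursor@12
After 5 (delete_current): list=[8, 6, 4] cursor@8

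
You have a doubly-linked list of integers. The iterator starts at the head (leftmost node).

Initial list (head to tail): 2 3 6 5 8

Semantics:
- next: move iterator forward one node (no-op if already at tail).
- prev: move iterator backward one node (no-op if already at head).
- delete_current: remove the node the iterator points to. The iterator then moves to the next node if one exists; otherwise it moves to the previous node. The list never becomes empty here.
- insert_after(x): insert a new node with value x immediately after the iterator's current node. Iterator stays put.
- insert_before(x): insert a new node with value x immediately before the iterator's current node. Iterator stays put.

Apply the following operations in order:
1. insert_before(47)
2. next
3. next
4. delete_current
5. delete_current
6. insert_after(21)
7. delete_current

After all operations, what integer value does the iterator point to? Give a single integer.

Answer: 21

Derivation:
After 1 (insert_before(47)): list=[47, 2, 3, 6, 5, 8] cursor@2
After 2 (next): list=[47, 2, 3, 6, 5, 8] cursor@3
After 3 (next): list=[47, 2, 3, 6, 5, 8] cursor@6
After 4 (delete_current): list=[47, 2, 3, 5, 8] cursor@5
After 5 (delete_current): list=[47, 2, 3, 8] cursor@8
After 6 (insert_after(21)): list=[47, 2, 3, 8, 21] cursor@8
After 7 (delete_current): list=[47, 2, 3, 21] cursor@21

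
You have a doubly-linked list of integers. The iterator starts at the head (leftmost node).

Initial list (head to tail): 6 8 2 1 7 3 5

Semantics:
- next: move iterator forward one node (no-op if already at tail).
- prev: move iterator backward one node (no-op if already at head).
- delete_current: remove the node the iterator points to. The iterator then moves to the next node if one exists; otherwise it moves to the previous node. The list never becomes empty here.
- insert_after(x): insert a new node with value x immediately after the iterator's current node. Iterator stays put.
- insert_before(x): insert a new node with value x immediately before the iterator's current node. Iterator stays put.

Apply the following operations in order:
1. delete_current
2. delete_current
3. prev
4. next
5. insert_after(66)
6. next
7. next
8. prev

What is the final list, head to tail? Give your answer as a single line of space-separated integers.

Answer: 2 1 66 7 3 5

Derivation:
After 1 (delete_current): list=[8, 2, 1, 7, 3, 5] cursor@8
After 2 (delete_current): list=[2, 1, 7, 3, 5] cursor@2
After 3 (prev): list=[2, 1, 7, 3, 5] cursor@2
After 4 (next): list=[2, 1, 7, 3, 5] cursor@1
After 5 (insert_after(66)): list=[2, 1, 66, 7, 3, 5] cursor@1
After 6 (next): list=[2, 1, 66, 7, 3, 5] cursor@66
After 7 (next): list=[2, 1, 66, 7, 3, 5] cursor@7
After 8 (prev): list=[2, 1, 66, 7, 3, 5] cursor@66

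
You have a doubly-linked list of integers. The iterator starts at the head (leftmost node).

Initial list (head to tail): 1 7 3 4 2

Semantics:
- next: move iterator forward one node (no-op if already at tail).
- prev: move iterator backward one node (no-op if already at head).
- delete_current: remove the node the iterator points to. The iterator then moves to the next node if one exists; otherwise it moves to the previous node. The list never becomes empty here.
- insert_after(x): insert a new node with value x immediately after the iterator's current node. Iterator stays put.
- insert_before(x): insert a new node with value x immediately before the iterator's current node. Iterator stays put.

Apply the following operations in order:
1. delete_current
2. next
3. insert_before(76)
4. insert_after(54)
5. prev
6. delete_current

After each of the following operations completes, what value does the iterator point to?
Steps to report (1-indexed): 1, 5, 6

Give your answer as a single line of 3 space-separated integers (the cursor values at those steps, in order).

Answer: 7 76 3

Derivation:
After 1 (delete_current): list=[7, 3, 4, 2] cursor@7
After 2 (next): list=[7, 3, 4, 2] cursor@3
After 3 (insert_before(76)): list=[7, 76, 3, 4, 2] cursor@3
After 4 (insert_after(54)): list=[7, 76, 3, 54, 4, 2] cursor@3
After 5 (prev): list=[7, 76, 3, 54, 4, 2] cursor@76
After 6 (delete_current): list=[7, 3, 54, 4, 2] cursor@3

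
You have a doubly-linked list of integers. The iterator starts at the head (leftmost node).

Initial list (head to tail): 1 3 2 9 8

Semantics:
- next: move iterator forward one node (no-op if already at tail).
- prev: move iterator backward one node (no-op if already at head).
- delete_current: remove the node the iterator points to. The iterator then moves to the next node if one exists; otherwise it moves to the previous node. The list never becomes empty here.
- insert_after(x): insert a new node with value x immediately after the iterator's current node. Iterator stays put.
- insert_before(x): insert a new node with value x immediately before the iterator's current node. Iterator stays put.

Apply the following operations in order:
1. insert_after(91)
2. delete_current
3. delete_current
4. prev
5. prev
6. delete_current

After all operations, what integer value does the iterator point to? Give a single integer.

After 1 (insert_after(91)): list=[1, 91, 3, 2, 9, 8] cursor@1
After 2 (delete_current): list=[91, 3, 2, 9, 8] cursor@91
After 3 (delete_current): list=[3, 2, 9, 8] cursor@3
After 4 (prev): list=[3, 2, 9, 8] cursor@3
After 5 (prev): list=[3, 2, 9, 8] cursor@3
After 6 (delete_current): list=[2, 9, 8] cursor@2

Answer: 2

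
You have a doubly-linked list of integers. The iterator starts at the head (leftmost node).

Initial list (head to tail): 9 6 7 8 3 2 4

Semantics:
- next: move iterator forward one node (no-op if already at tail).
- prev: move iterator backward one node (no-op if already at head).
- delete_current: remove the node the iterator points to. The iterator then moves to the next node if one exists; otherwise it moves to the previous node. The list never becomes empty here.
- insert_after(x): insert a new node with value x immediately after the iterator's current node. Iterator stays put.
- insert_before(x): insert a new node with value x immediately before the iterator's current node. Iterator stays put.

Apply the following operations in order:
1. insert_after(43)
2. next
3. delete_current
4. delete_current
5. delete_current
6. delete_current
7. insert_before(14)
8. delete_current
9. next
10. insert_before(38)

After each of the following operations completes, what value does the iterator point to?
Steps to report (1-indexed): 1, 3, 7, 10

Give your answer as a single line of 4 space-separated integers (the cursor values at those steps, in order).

Answer: 9 6 3 4

Derivation:
After 1 (insert_after(43)): list=[9, 43, 6, 7, 8, 3, 2, 4] cursor@9
After 2 (next): list=[9, 43, 6, 7, 8, 3, 2, 4] cursor@43
After 3 (delete_current): list=[9, 6, 7, 8, 3, 2, 4] cursor@6
After 4 (delete_current): list=[9, 7, 8, 3, 2, 4] cursor@7
After 5 (delete_current): list=[9, 8, 3, 2, 4] cursor@8
After 6 (delete_current): list=[9, 3, 2, 4] cursor@3
After 7 (insert_before(14)): list=[9, 14, 3, 2, 4] cursor@3
After 8 (delete_current): list=[9, 14, 2, 4] cursor@2
After 9 (next): list=[9, 14, 2, 4] cursor@4
After 10 (insert_before(38)): list=[9, 14, 2, 38, 4] cursor@4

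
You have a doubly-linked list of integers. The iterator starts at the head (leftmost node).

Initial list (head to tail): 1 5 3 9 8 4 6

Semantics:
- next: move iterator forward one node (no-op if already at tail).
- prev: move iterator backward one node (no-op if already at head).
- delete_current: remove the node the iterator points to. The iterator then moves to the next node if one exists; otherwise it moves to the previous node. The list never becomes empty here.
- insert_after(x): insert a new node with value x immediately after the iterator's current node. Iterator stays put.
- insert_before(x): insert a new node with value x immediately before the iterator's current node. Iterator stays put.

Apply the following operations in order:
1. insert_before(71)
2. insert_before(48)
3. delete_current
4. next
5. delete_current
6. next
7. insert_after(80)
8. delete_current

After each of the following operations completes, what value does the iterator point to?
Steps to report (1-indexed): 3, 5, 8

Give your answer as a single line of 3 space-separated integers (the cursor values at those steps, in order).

After 1 (insert_before(71)): list=[71, 1, 5, 3, 9, 8, 4, 6] cursor@1
After 2 (insert_before(48)): list=[71, 48, 1, 5, 3, 9, 8, 4, 6] cursor@1
After 3 (delete_current): list=[71, 48, 5, 3, 9, 8, 4, 6] cursor@5
After 4 (next): list=[71, 48, 5, 3, 9, 8, 4, 6] cursor@3
After 5 (delete_current): list=[71, 48, 5, 9, 8, 4, 6] cursor@9
After 6 (next): list=[71, 48, 5, 9, 8, 4, 6] cursor@8
After 7 (insert_after(80)): list=[71, 48, 5, 9, 8, 80, 4, 6] cursor@8
After 8 (delete_current): list=[71, 48, 5, 9, 80, 4, 6] cursor@80

Answer: 5 9 80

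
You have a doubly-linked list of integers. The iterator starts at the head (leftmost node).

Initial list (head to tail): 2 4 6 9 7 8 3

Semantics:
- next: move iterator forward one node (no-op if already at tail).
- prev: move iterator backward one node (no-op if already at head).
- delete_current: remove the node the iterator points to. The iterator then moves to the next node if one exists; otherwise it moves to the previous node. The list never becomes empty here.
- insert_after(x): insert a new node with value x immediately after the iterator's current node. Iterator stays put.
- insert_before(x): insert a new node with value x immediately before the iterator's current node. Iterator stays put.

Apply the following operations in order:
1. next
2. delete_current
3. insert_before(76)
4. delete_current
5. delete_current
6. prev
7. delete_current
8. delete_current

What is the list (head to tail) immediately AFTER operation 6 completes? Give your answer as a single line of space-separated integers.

After 1 (next): list=[2, 4, 6, 9, 7, 8, 3] cursor@4
After 2 (delete_current): list=[2, 6, 9, 7, 8, 3] cursor@6
After 3 (insert_before(76)): list=[2, 76, 6, 9, 7, 8, 3] cursor@6
After 4 (delete_current): list=[2, 76, 9, 7, 8, 3] cursor@9
After 5 (delete_current): list=[2, 76, 7, 8, 3] cursor@7
After 6 (prev): list=[2, 76, 7, 8, 3] cursor@76

Answer: 2 76 7 8 3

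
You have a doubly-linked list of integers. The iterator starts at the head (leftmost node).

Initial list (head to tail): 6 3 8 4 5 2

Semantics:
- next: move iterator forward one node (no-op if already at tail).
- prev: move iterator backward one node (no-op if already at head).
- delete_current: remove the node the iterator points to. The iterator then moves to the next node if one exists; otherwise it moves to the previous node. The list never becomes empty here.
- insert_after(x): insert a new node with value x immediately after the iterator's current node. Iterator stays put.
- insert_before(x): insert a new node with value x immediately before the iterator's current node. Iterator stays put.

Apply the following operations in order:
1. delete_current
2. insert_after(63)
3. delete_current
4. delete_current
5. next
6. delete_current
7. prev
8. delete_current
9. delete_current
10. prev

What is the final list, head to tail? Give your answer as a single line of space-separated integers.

Answer: 2

Derivation:
After 1 (delete_current): list=[3, 8, 4, 5, 2] cursor@3
After 2 (insert_after(63)): list=[3, 63, 8, 4, 5, 2] cursor@3
After 3 (delete_current): list=[63, 8, 4, 5, 2] cursor@63
After 4 (delete_current): list=[8, 4, 5, 2] cursor@8
After 5 (next): list=[8, 4, 5, 2] cursor@4
After 6 (delete_current): list=[8, 5, 2] cursor@5
After 7 (prev): list=[8, 5, 2] cursor@8
After 8 (delete_current): list=[5, 2] cursor@5
After 9 (delete_current): list=[2] cursor@2
After 10 (prev): list=[2] cursor@2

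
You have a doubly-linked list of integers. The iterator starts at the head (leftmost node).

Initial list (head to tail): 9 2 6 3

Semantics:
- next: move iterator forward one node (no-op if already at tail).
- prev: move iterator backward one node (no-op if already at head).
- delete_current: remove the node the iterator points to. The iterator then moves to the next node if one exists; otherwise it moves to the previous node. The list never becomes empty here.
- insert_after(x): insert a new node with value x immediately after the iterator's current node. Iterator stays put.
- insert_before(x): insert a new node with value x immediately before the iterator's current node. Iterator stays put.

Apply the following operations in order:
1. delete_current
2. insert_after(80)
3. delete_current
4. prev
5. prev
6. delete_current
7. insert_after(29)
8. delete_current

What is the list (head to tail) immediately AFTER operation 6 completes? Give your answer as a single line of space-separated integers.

After 1 (delete_current): list=[2, 6, 3] cursor@2
After 2 (insert_after(80)): list=[2, 80, 6, 3] cursor@2
After 3 (delete_current): list=[80, 6, 3] cursor@80
After 4 (prev): list=[80, 6, 3] cursor@80
After 5 (prev): list=[80, 6, 3] cursor@80
After 6 (delete_current): list=[6, 3] cursor@6

Answer: 6 3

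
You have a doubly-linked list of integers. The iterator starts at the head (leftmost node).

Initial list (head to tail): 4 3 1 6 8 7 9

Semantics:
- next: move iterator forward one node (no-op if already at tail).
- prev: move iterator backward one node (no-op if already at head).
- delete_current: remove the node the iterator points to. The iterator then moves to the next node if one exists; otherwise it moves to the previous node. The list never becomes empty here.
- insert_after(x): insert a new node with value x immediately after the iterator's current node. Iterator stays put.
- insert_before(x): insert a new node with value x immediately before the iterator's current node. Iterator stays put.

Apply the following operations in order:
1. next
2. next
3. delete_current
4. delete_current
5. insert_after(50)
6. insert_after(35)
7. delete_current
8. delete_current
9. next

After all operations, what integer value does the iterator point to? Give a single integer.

Answer: 7

Derivation:
After 1 (next): list=[4, 3, 1, 6, 8, 7, 9] cursor@3
After 2 (next): list=[4, 3, 1, 6, 8, 7, 9] cursor@1
After 3 (delete_current): list=[4, 3, 6, 8, 7, 9] cursor@6
After 4 (delete_current): list=[4, 3, 8, 7, 9] cursor@8
After 5 (insert_after(50)): list=[4, 3, 8, 50, 7, 9] cursor@8
After 6 (insert_after(35)): list=[4, 3, 8, 35, 50, 7, 9] cursor@8
After 7 (delete_current): list=[4, 3, 35, 50, 7, 9] cursor@35
After 8 (delete_current): list=[4, 3, 50, 7, 9] cursor@50
After 9 (next): list=[4, 3, 50, 7, 9] cursor@7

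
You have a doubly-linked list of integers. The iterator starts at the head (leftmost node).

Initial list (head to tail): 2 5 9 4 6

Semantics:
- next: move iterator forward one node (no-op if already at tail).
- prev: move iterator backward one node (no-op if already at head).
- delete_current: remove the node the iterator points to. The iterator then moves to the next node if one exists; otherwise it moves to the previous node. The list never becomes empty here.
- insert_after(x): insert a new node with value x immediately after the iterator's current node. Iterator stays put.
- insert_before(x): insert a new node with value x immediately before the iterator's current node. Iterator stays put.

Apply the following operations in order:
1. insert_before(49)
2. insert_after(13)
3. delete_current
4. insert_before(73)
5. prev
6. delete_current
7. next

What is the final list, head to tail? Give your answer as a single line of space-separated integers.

Answer: 49 13 5 9 4 6

Derivation:
After 1 (insert_before(49)): list=[49, 2, 5, 9, 4, 6] cursor@2
After 2 (insert_after(13)): list=[49, 2, 13, 5, 9, 4, 6] cursor@2
After 3 (delete_current): list=[49, 13, 5, 9, 4, 6] cursor@13
After 4 (insert_before(73)): list=[49, 73, 13, 5, 9, 4, 6] cursor@13
After 5 (prev): list=[49, 73, 13, 5, 9, 4, 6] cursor@73
After 6 (delete_current): list=[49, 13, 5, 9, 4, 6] cursor@13
After 7 (next): list=[49, 13, 5, 9, 4, 6] cursor@5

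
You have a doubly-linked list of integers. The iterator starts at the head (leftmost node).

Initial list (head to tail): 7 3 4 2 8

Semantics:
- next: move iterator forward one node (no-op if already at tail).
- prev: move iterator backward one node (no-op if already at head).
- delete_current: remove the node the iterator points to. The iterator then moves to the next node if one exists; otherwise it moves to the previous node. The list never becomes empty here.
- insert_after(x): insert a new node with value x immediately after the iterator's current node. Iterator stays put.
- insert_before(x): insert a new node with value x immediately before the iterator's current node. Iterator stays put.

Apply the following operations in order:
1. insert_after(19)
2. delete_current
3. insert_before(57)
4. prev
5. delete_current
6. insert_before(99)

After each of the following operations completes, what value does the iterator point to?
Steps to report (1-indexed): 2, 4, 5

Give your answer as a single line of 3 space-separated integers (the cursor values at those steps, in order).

After 1 (insert_after(19)): list=[7, 19, 3, 4, 2, 8] cursor@7
After 2 (delete_current): list=[19, 3, 4, 2, 8] cursor@19
After 3 (insert_before(57)): list=[57, 19, 3, 4, 2, 8] cursor@19
After 4 (prev): list=[57, 19, 3, 4, 2, 8] cursor@57
After 5 (delete_current): list=[19, 3, 4, 2, 8] cursor@19
After 6 (insert_before(99)): list=[99, 19, 3, 4, 2, 8] cursor@19

Answer: 19 57 19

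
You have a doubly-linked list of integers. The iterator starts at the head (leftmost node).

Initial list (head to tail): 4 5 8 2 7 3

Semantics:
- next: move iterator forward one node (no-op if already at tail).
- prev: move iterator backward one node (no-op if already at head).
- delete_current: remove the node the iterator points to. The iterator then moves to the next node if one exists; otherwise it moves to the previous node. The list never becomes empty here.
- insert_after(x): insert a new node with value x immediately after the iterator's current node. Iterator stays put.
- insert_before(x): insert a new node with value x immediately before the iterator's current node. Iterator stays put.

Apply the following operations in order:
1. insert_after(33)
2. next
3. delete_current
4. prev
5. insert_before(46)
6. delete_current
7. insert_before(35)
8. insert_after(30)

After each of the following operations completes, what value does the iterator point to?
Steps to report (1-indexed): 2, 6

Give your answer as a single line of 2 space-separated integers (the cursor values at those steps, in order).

Answer: 33 5

Derivation:
After 1 (insert_after(33)): list=[4, 33, 5, 8, 2, 7, 3] cursor@4
After 2 (next): list=[4, 33, 5, 8, 2, 7, 3] cursor@33
After 3 (delete_current): list=[4, 5, 8, 2, 7, 3] cursor@5
After 4 (prev): list=[4, 5, 8, 2, 7, 3] cursor@4
After 5 (insert_before(46)): list=[46, 4, 5, 8, 2, 7, 3] cursor@4
After 6 (delete_current): list=[46, 5, 8, 2, 7, 3] cursor@5
After 7 (insert_before(35)): list=[46, 35, 5, 8, 2, 7, 3] cursor@5
After 8 (insert_after(30)): list=[46, 35, 5, 30, 8, 2, 7, 3] cursor@5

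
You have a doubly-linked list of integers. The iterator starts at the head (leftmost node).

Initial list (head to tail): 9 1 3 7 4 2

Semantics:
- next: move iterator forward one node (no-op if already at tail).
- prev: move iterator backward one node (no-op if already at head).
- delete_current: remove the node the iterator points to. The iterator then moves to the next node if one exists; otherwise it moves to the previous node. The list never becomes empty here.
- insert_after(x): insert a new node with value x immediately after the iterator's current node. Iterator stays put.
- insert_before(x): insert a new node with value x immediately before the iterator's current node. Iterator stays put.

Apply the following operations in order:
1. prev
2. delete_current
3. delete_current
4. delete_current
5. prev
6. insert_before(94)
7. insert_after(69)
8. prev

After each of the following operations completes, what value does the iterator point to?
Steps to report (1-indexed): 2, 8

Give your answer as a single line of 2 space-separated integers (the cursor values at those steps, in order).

After 1 (prev): list=[9, 1, 3, 7, 4, 2] cursor@9
After 2 (delete_current): list=[1, 3, 7, 4, 2] cursor@1
After 3 (delete_current): list=[3, 7, 4, 2] cursor@3
After 4 (delete_current): list=[7, 4, 2] cursor@7
After 5 (prev): list=[7, 4, 2] cursor@7
After 6 (insert_before(94)): list=[94, 7, 4, 2] cursor@7
After 7 (insert_after(69)): list=[94, 7, 69, 4, 2] cursor@7
After 8 (prev): list=[94, 7, 69, 4, 2] cursor@94

Answer: 1 94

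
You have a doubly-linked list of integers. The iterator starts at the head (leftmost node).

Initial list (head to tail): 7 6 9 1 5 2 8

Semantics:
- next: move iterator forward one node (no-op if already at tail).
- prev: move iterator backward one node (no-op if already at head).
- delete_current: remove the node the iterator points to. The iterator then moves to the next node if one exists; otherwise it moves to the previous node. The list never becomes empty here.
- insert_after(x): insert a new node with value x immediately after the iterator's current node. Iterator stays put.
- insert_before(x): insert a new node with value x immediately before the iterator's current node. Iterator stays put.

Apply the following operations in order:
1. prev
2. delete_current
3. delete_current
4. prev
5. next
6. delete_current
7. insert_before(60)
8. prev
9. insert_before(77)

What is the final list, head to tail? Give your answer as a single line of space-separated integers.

Answer: 9 77 60 5 2 8

Derivation:
After 1 (prev): list=[7, 6, 9, 1, 5, 2, 8] cursor@7
After 2 (delete_current): list=[6, 9, 1, 5, 2, 8] cursor@6
After 3 (delete_current): list=[9, 1, 5, 2, 8] cursor@9
After 4 (prev): list=[9, 1, 5, 2, 8] cursor@9
After 5 (next): list=[9, 1, 5, 2, 8] cursor@1
After 6 (delete_current): list=[9, 5, 2, 8] cursor@5
After 7 (insert_before(60)): list=[9, 60, 5, 2, 8] cursor@5
After 8 (prev): list=[9, 60, 5, 2, 8] cursor@60
After 9 (insert_before(77)): list=[9, 77, 60, 5, 2, 8] cursor@60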